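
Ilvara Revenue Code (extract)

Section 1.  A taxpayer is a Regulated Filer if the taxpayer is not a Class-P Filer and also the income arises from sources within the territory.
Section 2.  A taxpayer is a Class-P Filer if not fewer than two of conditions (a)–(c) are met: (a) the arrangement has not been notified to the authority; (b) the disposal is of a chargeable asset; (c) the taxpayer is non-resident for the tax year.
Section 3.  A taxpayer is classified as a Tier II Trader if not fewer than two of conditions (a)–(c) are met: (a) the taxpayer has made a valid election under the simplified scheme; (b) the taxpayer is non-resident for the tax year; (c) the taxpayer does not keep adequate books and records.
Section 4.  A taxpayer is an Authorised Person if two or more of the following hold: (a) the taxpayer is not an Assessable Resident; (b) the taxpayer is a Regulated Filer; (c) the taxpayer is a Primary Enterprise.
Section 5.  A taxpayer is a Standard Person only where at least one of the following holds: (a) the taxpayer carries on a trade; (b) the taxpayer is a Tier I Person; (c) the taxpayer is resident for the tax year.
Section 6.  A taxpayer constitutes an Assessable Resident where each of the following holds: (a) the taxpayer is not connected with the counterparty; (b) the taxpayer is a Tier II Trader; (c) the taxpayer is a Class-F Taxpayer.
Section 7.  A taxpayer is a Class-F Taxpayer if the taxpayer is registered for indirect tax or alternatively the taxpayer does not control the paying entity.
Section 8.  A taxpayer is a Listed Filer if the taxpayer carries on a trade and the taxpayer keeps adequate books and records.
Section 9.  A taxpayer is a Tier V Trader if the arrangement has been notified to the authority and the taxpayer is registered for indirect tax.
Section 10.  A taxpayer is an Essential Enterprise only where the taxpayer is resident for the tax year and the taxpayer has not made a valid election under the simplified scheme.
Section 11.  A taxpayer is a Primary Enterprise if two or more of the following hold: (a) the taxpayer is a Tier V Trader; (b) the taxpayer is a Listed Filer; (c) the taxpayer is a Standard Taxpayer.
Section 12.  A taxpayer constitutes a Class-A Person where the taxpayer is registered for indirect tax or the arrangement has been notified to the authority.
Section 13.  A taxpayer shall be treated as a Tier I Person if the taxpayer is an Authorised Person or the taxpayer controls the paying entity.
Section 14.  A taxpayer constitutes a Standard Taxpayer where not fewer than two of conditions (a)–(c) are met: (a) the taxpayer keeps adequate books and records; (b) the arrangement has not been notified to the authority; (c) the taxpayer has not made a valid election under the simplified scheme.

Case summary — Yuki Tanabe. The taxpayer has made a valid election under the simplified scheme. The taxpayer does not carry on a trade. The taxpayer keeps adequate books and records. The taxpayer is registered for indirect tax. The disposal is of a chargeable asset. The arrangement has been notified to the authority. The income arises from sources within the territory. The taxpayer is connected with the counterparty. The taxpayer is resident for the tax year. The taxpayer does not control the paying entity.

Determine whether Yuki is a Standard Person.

section 3 — Tier II Trader: the taxpayer has made a valid election under the simplified scheme? yes; the taxpayer is non-resident for the tax year? no; the taxpayer does not keep adequate books and records? no — 1 of 3 hold (need ≥2) → not satisfied.
section 7 — Class-F Taxpayer: [the taxpayer is registered for indirect tax? yes] OR [the taxpayer does not control the paying entity? yes] → satisfied.
section 6 — Assessable Resident: [the taxpayer is not connected with the counterparty? no] AND [Tier II Trader (section 3)? no] AND [Class-F Taxpayer (section 7)? yes] → not satisfied.
section 2 — Class-P Filer: the arrangement has not been notified to the authority? no; the disposal is of a chargeable asset? yes; the taxpayer is non-resident for the tax year? no — 1 of 3 hold (need ≥2) → not satisfied.
section 1 — Regulated Filer: [not a Class-P Filer (section 2)? yes] AND [the income arises from sources within the territory? yes] → satisfied.
section 9 — Tier V Trader: [the arrangement has been notified to the authority? yes] AND [the taxpayer is registered for indirect tax? yes] → satisfied.
section 8 — Listed Filer: [the taxpayer carries on a trade? no] AND [the taxpayer keeps adequate books and records? yes] → not satisfied.
section 14 — Standard Taxpayer: the taxpayer keeps adequate books and records? yes; the arrangement has not been notified to the authority? no; the taxpayer has not made a valid election under the simplified scheme? no — 1 of 3 hold (need ≥2) → not satisfied.
section 11 — Primary Enterprise: Tier V Trader (section 9)? yes; Listed Filer (section 8)? no; Standard Taxpayer (section 14)? no — 1 of 3 hold (need ≥2) → not satisfied.
section 4 — Authorised Person: not an Assessable Resident (section 6)? yes; Regulated Filer (section 1)? yes; Primary Enterprise (section 11)? no — 2 of 3 hold (need ≥2) → satisfied.
section 13 — Tier I Person: [Authorised Person (section 4)? yes] OR [the taxpayer controls the paying entity? no] → satisfied.
section 5 — Standard Person: [the taxpayer carries on a trade? no] OR [Tier I Person (section 13)? yes] OR [the taxpayer is resident for the tax year? yes] → satisfied.

Yes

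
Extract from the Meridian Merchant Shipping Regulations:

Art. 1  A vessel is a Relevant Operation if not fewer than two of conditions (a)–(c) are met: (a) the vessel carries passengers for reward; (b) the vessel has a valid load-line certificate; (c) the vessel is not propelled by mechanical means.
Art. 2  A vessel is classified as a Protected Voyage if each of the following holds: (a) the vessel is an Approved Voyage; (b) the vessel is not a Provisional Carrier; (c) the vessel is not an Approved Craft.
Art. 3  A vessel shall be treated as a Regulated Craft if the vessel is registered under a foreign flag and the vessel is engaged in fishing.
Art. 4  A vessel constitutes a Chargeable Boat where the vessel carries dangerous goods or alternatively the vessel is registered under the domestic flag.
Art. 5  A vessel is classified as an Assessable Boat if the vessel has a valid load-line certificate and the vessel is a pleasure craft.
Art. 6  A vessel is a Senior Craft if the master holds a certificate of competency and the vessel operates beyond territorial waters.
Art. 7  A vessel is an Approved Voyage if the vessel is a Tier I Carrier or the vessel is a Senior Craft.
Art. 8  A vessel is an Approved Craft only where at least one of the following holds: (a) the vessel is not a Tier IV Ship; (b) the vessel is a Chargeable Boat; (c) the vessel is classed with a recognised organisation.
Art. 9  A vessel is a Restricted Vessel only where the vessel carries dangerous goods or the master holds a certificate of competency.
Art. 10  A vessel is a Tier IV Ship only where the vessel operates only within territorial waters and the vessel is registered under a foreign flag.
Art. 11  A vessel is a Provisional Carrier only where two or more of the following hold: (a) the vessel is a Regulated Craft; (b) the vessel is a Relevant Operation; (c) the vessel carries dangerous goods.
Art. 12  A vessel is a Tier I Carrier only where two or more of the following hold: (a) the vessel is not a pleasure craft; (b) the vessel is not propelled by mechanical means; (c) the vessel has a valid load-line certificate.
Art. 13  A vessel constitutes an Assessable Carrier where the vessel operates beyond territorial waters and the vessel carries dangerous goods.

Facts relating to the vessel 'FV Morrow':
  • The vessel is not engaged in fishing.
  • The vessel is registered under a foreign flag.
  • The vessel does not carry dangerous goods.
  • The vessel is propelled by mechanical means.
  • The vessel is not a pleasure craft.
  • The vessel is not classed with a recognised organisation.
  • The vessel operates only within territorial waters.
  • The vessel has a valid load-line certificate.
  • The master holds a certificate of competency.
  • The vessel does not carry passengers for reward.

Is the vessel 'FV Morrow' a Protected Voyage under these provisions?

article 12 — Tier I Carrier: the vessel is not a pleasure craft? yes; the vessel is not propelled by mechanical means? no; the vessel has a valid load-line certificate? yes — 2 of 3 hold (need ≥2) → satisfied.
article 6 — Senior Craft: [the master holds a certificate of competency? yes] AND [the vessel operates beyond territorial waters? no] → not satisfied.
article 7 — Approved Voyage: [Tier I Carrier (article 12)? yes] OR [Senior Craft (article 6)? no] → satisfied.
article 3 — Regulated Craft: [the vessel is registered under a foreign flag? yes] AND [the vessel is engaged in fishing? no] → not satisfied.
article 1 — Relevant Operation: the vessel carries passengers for reward? no; the vessel has a valid load-line certificate? yes; the vessel is not propelled by mechanical means? no — 1 of 3 hold (need ≥2) → not satisfied.
article 11 — Provisional Carrier: Regulated Craft (article 3)? no; Relevant Operation (article 1)? no; the vessel carries dangerous goods? no — 0 of 3 hold (need ≥2) → not satisfied.
article 10 — Tier IV Ship: [the vessel operates only within territorial waters? yes] AND [the vessel is registered under a foreign flag? yes] → satisfied.
article 4 — Chargeable Boat: [the vessel carries dangerous goods? no] OR [the vessel is registered under the domestic flag? no] → not satisfied.
article 8 — Approved Craft: [not a Tier IV Ship (article 10)? no] OR [Chargeable Boat (article 4)? no] OR [the vessel is classed with a recognised organisation? no] → not satisfied.
article 2 — Protected Voyage: [Approved Voyage (article 7)? yes] AND [not a Provisional Carrier (article 11)? yes] AND [not an Approved Craft (article 8)? yes] → satisfied.

Yes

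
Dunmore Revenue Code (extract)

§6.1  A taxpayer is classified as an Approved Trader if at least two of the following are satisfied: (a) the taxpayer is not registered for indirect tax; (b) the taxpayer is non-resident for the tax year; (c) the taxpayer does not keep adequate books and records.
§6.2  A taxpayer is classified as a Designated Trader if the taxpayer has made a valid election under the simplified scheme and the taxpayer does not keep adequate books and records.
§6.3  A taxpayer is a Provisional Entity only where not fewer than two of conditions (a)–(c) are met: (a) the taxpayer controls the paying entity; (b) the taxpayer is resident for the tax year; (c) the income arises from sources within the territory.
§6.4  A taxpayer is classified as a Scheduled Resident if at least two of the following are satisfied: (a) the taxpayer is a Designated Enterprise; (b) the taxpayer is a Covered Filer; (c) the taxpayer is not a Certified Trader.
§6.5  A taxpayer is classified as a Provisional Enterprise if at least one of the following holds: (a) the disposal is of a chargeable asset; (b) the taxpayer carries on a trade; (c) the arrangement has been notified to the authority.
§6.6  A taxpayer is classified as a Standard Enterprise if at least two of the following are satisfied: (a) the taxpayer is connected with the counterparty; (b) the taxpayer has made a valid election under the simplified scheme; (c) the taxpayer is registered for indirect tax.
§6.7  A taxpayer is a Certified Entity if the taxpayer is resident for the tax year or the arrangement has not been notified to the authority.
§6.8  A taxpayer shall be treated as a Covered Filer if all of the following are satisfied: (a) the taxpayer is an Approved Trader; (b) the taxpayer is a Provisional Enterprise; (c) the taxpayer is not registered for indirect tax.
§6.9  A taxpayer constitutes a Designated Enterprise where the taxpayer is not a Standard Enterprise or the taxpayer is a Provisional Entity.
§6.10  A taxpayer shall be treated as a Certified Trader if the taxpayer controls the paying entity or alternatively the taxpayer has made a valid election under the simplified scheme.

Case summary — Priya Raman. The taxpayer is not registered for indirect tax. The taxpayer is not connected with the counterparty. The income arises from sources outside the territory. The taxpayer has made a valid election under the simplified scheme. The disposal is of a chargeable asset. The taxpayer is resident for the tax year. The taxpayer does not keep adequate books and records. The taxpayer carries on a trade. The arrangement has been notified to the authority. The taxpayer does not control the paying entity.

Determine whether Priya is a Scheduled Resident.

Under §6.6: the taxpayer is connected with the counterparty? no; the taxpayer has made a valid election under the simplified scheme? yes; the taxpayer is registered for indirect tax? no — 1 of 3 hold (need ≥2) → not satisfied.
Under §6.3: the taxpayer controls the paying entity? no; the taxpayer is resident for the tax year? yes; the income arises from sources within the territory? no — 1 of 3 hold (need ≥2) → not satisfied.
Under §6.9: not a Standard Enterprise (§6.6)? yes; or Provisional Entity (§6.3)? no. So the taxpayer is a Designated Enterprise.
Under §6.1: the taxpayer is not registered for indirect tax? yes; the taxpayer is non-resident for the tax year? no; the taxpayer does not keep adequate books and records? yes — 2 of 3 hold (need ≥2) → satisfied.
Under §6.5: the disposal is of a chargeable asset? yes; or the taxpayer carries on a trade? yes; or the arrangement has been notified to the authority? yes. So the taxpayer is a Provisional Enterprise.
Under §6.8: Approved Trader (§6.1)? yes; and Provisional Enterprise (§6.5)? yes; and the taxpayer is not registered for indirect tax? yes. So the taxpayer is a Covered Filer.
Under §6.10: the taxpayer controls the paying entity? no; or the taxpayer has made a valid election under the simplified scheme? yes. So the taxpayer is a Certified Trader.
Under §6.4: Designated Enterprise (§6.9)? yes; Covered Filer (§6.8)? yes; not a Certified Trader (§6.10)? no — 2 of 3 hold (need ≥2) → satisfied.

Yes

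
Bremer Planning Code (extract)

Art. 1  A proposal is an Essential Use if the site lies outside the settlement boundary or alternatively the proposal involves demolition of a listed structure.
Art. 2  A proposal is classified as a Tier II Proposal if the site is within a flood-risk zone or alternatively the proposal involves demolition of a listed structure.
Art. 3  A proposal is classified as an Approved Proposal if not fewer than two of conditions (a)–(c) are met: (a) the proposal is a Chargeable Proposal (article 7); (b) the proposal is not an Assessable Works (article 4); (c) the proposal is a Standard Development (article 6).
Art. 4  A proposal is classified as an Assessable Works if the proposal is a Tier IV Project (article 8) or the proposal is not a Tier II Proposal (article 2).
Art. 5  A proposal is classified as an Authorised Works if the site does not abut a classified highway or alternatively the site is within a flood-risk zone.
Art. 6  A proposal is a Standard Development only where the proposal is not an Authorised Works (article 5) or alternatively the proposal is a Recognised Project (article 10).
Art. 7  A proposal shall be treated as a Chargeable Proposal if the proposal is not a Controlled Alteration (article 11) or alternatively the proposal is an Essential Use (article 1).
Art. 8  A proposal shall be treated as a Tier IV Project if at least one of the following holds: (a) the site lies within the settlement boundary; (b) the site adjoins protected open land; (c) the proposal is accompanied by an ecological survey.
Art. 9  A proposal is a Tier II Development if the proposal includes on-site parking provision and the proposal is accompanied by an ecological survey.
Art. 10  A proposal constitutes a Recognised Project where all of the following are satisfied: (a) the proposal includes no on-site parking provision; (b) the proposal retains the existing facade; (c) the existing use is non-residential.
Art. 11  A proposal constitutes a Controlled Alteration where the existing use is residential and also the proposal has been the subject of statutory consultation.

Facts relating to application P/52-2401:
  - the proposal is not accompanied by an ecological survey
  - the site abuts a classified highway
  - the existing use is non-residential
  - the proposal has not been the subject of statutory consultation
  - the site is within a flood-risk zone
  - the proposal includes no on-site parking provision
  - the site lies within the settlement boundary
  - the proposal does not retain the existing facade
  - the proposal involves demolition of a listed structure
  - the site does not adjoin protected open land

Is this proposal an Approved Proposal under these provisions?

article 11 — Controlled Alteration: [the existing use is residential? no] AND [the proposal has been the subject of statutory consultation? no] → not satisfied.
article 1 — Essential Use: [the site lies outside the settlement boundary? no] OR [the proposal involves demolition of a listed structure? yes] → satisfied.
article 7 — Chargeable Proposal: [not a Controlled Alteration (article 11)? yes] OR [Essential Use (article 1)? yes] → satisfied.
article 8 — Tier IV Project: [the site lies within the settlement boundary? yes] OR [the site adjoins protected open land? no] OR [the proposal is accompanied by an ecological survey? no] → satisfied.
article 2 — Tier II Proposal: [the site is within a flood-risk zone? yes] OR [the proposal involves demolition of a listed structure? yes] → satisfied.
article 4 — Assessable Works: [Tier IV Project (article 8)? yes] OR [not a Tier II Proposal (article 2)? no] → satisfied.
article 5 — Authorised Works: [the site does not abut a classified highway? no] OR [the site is within a flood-risk zone? yes] → satisfied.
article 10 — Recognised Project: [the proposal includes no on-site parking provision? yes] AND [the proposal retains the existing facade? no] AND [the existing use is non-residential? yes] → not satisfied.
article 6 — Standard Development: [not an Authorised Works (article 5)? no] OR [Recognised Project (article 10)? no] → not satisfied.
article 3 — Approved Proposal: Chargeable Proposal (article 7)? yes; not an Assessable Works (article 4)? no; Standard Development (article 6)? no — 1 of 3 hold (need ≥2) → not satisfied.

No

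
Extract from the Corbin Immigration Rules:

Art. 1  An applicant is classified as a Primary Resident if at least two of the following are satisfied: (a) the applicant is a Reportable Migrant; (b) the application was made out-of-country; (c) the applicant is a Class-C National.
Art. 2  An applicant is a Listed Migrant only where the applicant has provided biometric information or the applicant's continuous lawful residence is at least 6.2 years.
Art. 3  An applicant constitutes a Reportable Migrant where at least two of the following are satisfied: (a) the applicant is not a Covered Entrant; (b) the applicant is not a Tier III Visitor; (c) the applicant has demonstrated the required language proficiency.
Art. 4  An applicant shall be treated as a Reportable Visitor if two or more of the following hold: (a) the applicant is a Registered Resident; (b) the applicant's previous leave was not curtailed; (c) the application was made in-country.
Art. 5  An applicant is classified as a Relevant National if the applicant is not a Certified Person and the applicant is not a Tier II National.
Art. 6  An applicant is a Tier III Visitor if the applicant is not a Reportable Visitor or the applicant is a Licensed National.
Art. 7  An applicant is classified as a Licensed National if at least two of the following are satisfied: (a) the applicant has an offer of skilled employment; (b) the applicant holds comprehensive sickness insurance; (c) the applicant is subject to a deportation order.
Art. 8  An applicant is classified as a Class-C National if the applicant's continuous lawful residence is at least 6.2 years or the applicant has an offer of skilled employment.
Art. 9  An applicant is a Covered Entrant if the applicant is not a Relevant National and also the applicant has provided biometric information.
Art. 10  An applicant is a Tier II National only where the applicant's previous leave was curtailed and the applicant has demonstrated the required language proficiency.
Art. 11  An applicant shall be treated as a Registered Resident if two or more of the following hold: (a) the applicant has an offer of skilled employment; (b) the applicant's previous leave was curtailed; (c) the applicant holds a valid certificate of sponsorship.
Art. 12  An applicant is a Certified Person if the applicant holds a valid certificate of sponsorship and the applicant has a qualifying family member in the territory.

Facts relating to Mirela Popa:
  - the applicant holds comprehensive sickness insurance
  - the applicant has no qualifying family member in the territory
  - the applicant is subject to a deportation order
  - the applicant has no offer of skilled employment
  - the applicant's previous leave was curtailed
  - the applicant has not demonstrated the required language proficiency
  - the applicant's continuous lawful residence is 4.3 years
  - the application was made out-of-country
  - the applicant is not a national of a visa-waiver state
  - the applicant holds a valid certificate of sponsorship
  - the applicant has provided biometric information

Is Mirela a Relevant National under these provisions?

Yes

article 12 — Certified Person: [the applicant holds a valid certificate of sponsorship? yes] AND [the applicant has a qualifying family member in the territory? no] → not satisfied.
article 10 — Tier II National: [the applicant's previous leave was curtailed? yes] AND [the applicant has demonstrated the required language proficiency? no] → not satisfied.
article 5 — Relevant National: [not a Certified Person (article 12)? yes] AND [not a Tier II National (article 10)? yes] → satisfied.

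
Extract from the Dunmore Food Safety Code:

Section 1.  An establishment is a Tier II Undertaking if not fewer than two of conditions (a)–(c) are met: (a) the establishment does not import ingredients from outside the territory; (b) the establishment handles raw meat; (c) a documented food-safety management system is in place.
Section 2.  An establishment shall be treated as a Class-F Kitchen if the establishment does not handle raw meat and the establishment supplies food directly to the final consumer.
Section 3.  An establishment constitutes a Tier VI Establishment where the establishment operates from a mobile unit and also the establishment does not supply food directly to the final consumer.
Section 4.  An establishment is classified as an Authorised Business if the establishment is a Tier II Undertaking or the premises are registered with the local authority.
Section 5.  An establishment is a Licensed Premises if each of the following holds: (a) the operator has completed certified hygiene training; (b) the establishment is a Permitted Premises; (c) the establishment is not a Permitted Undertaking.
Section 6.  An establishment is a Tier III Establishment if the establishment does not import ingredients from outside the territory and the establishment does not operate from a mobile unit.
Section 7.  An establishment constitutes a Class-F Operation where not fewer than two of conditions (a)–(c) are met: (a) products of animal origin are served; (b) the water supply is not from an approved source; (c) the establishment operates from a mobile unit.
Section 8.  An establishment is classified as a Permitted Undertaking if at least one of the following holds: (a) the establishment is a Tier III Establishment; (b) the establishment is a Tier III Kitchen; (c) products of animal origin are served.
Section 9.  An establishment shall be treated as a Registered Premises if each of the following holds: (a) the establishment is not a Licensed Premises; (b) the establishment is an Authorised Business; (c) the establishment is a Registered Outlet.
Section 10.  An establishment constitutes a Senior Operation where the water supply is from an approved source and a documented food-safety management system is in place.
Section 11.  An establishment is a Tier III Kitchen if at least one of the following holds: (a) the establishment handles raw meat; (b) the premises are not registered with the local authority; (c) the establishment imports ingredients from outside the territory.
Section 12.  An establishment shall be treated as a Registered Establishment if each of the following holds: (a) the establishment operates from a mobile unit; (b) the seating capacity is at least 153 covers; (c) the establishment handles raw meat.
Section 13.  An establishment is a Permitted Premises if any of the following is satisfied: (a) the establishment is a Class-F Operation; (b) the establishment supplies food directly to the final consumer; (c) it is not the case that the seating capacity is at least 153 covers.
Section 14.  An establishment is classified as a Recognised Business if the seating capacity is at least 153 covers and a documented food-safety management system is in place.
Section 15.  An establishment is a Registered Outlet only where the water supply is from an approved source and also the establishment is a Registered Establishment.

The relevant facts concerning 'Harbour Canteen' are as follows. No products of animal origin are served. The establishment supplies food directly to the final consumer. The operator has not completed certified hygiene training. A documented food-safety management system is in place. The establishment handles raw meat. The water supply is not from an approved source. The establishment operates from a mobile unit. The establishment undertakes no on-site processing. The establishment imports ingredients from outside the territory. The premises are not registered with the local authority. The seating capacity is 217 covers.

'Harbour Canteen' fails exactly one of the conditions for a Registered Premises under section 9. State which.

Registered Outlet

section 7 — Class-F Operation: products of animal origin are served? no; the water supply is not from an approved source? yes; the establishment operates from a mobile unit? yes — 2 of 3 hold (need ≥2) → satisfied.
section 13 — Permitted Premises: [Class-F Operation (section 7)? yes] OR [the establishment supplies food directly to the final consumer? yes] OR [seating capacity: 217 covers ≥ 153 covers? yes, so negated condition no] → satisfied.
section 6 — Tier III Establishment: [the establishment does not import ingredients from outside the territory? no] AND [the establishment does not operate from a mobile unit? no] → not satisfied.
section 11 — Tier III Kitchen: [the establishment handles raw meat? yes] OR [the premises are not registered with the local authority? yes] OR [the establishment imports ingredients from outside the territory? yes] → satisfied.
section 8 — Permitted Undertaking: [Tier III Establishment (section 6)? no] OR [Tier III Kitchen (section 11)? yes] OR [products of animal origin are served? no] → satisfied.
section 5 — Licensed Premises: [the operator has completed certified hygiene training? no] AND [Permitted Premises (section 13)? yes] AND [not a Permitted Undertaking (section 8)? no] → not satisfied.
section 1 — Tier II Undertaking: the establishment does not import ingredients from outside the territory? no; the establishment handles raw meat? yes; a documented food-safety management system is in place? yes — 2 of 3 hold (need ≥2) → satisfied.
section 4 — Authorised Business: [Tier II Undertaking (section 1)? yes] OR [the premises are registered with the local authority? no] → satisfied.
section 12 — Registered Establishment: [the establishment operates from a mobile unit? yes] AND [seating capacity: 217 covers ≥ 153 covers? yes] AND [the establishment handles raw meat? yes] → satisfied.
section 15 — Registered Outlet: [the water supply is from an approved source? no] AND [Registered Establishment (section 12)? yes] → not satisfied.
section 9 — Registered Premises: [not a Licensed Premises (section 5)? yes] AND [Authorised Business (section 4)? yes] AND [Registered Outlet (section 15)? no] → not satisfied.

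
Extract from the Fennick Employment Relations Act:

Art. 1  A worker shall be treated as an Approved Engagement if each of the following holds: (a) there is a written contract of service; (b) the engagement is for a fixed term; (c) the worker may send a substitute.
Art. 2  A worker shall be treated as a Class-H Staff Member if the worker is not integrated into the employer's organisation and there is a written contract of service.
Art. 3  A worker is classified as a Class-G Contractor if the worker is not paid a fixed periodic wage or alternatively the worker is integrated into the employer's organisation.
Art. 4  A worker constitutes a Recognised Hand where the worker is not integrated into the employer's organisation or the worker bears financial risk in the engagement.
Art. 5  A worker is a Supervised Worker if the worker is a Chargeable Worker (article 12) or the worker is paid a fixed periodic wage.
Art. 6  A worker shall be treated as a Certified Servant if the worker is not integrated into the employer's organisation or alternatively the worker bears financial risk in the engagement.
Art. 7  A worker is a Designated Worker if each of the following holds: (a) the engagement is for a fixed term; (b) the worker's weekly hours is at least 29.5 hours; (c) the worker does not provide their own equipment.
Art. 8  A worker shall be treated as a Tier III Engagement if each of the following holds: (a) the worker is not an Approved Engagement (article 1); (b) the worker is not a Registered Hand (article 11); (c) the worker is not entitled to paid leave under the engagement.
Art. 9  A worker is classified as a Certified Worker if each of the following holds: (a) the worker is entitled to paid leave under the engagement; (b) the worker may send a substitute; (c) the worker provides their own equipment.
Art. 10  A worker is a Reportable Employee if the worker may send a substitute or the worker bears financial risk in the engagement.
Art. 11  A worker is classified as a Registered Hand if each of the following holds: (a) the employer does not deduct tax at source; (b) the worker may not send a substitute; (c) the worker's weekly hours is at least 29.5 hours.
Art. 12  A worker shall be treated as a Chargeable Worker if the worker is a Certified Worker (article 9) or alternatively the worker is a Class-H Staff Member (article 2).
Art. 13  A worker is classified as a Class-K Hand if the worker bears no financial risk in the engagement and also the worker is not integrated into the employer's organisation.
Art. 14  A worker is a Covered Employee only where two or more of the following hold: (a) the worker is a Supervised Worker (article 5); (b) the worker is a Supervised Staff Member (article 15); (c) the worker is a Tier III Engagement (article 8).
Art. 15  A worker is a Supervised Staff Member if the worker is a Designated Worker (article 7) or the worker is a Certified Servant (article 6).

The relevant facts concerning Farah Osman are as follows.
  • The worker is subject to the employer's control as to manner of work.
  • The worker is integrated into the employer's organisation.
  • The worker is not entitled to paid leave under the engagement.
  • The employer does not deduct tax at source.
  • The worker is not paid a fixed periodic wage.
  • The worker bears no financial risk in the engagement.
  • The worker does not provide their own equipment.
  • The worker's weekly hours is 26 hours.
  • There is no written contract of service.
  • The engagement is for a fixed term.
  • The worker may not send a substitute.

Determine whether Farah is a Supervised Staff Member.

No

article 7 — Designated Worker: [the engagement is for a fixed term? yes] AND [worker's weekly hours: 26 hours ≥ 29.5 hours? no] AND [the worker does not provide their own equipment? yes] → not satisfied.
article 6 — Certified Servant: [the worker is not integrated into the employer's organisation? no] OR [the worker bears financial risk in the engagement? no] → not satisfied.
article 15 — Supervised Staff Member: [Designated Worker (article 7)? no] OR [Certified Servant (article 6)? no] → not satisfied.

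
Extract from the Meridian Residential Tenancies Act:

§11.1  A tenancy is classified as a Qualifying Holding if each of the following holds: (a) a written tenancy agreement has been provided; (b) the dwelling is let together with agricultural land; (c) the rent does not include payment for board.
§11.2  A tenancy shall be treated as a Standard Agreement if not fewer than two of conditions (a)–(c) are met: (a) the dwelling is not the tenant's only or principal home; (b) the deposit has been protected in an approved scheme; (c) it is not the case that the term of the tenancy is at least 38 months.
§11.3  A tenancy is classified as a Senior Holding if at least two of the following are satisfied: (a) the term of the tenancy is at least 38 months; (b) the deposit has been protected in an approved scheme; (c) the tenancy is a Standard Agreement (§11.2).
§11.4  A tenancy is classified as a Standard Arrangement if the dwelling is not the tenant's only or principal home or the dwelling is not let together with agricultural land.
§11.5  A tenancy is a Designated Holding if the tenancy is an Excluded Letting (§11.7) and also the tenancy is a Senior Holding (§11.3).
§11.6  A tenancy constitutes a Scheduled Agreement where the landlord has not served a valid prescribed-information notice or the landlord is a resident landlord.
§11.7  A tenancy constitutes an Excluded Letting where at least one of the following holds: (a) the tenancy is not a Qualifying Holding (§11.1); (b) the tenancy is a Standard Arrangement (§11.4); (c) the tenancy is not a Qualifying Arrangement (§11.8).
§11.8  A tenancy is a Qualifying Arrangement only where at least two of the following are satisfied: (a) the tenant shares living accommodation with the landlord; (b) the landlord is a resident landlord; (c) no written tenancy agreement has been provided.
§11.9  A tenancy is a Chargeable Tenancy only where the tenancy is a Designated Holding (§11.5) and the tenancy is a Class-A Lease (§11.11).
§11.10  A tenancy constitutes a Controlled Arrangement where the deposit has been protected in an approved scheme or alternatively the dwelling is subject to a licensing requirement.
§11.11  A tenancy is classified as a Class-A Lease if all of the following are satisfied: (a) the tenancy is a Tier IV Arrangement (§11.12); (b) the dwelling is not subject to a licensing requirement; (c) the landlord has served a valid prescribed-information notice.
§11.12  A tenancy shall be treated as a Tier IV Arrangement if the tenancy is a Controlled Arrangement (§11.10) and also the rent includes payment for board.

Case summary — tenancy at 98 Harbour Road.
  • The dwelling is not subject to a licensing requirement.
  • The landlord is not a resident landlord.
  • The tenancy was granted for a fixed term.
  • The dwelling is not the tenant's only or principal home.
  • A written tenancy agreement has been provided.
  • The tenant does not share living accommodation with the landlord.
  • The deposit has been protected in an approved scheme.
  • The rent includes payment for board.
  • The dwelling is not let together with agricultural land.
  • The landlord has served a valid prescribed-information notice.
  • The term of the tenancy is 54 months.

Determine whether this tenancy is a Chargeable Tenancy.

Yes

§11.1 — Qualifying Holding: [a written tenancy agreement has been provided? yes] AND [the dwelling is let together with agricultural land? no] AND [the rent does not include payment for board? no] → not satisfied.
§11.4 — Standard Arrangement: [the dwelling is not the tenant's only or principal home? yes] OR [the dwelling is not let together with agricultural land? yes] → satisfied.
§11.8 — Qualifying Arrangement: the tenant shares living accommodation with the landlord? no; the landlord is a resident landlord? no; no written tenancy agreement has been provided? no — 0 of 3 hold (need ≥2) → not satisfied.
§11.7 — Excluded Letting: [not a Qualifying Holding (§11.1)? yes] OR [Standard Arrangement (§11.4)? yes] OR [not a Qualifying Arrangement (§11.8)? yes] → satisfied.
§11.2 — Standard Agreement: the dwelling is not the tenant's only or principal home? yes; the deposit has been protected in an approved scheme? yes; term of the tenancy: 54 months ≥ 38 months? yes, so negated condition no — 2 of 3 hold (need ≥2) → satisfied.
§11.3 — Senior Holding: term of the tenancy: 54 months ≥ 38 months? yes; the deposit has been protected in an approved scheme? yes; Standard Agreement (§11.2)? yes — 3 of 3 hold (need ≥2) → satisfied.
§11.5 — Designated Holding: [Excluded Letting (§11.7)? yes] AND [Senior Holding (§11.3)? yes] → satisfied.
§11.10 — Controlled Arrangement: [the deposit has been protected in an approved scheme? yes] OR [the dwelling is subject to a licensing requirement? no] → satisfied.
§11.12 — Tier IV Arrangement: [Controlled Arrangement (§11.10)? yes] AND [the rent includes payment for board? yes] → satisfied.
§11.11 — Class-A Lease: [Tier IV Arrangement (§11.12)? yes] AND [the dwelling is not subject to a licensing requirement? yes] AND [the landlord has served a valid prescribed-information notice? yes] → satisfied.
§11.9 — Chargeable Tenancy: [Designated Holding (§11.5)? yes] AND [Class-A Lease (§11.11)? yes] → satisfied.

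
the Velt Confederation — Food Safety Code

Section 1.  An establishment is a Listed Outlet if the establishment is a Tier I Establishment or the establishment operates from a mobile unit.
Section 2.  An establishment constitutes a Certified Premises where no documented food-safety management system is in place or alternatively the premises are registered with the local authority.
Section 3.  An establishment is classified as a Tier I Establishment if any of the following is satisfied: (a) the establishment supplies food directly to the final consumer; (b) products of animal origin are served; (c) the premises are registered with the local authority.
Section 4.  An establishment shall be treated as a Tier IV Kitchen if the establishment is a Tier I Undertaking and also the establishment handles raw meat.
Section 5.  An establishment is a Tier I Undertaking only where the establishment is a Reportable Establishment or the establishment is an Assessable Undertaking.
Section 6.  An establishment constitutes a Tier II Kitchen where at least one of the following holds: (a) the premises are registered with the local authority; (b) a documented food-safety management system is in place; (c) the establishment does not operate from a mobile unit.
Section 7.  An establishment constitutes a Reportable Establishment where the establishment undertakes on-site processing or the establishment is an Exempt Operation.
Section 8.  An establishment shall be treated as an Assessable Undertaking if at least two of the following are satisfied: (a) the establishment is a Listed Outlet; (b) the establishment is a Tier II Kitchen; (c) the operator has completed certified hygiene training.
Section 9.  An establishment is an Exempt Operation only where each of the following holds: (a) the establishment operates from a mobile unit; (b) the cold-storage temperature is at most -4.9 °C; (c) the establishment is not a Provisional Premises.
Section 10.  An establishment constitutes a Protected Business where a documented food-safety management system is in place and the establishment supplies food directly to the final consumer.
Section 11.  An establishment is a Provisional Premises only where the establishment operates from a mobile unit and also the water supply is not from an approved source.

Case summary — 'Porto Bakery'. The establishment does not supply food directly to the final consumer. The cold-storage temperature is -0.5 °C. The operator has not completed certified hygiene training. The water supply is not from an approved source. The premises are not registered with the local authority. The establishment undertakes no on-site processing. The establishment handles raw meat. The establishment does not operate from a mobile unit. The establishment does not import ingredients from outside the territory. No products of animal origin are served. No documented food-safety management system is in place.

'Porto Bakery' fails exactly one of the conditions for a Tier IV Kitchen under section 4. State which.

section 11 — Provisional Premises: [the establishment operates from a mobile unit? no] AND [the water supply is not from an approved source? yes] → not satisfied.
section 9 — Exempt Operation: [the establishment operates from a mobile unit? no] AND [cold-storage temperature: -0.5 °C ≤ -4.9 °C? no] AND [not a Provisional Premises (section 11)? yes] → not satisfied.
section 7 — Reportable Establishment: [the establishment undertakes on-site processing? no] OR [Exempt Operation (section 9)? no] → not satisfied.
section 3 — Tier I Establishment: [the establishment supplies food directly to the final consumer? no] OR [products of animal origin are served? no] OR [the premises are registered with the local authority? no] → not satisfied.
section 1 — Listed Outlet: [Tier I Establishment (section 3)? no] OR [the establishment operates from a mobile unit? no] → not satisfied.
section 6 — Tier II Kitchen: [the premises are registered with the local authority? no] OR [a documented food-safety management system is in place? no] OR [the establishment does not operate from a mobile unit? yes] → satisfied.
section 8 — Assessable Undertaking: Listed Outlet (section 1)? no; Tier II Kitchen (section 6)? yes; the operator has completed certified hygiene training? no — 1 of 3 hold (need ≥2) → not satisfied.
section 5 — Tier I Undertaking: [Reportable Establishment (section 7)? no] OR [Assessable Undertaking (section 8)? no] → not satisfied.
section 4 — Tier IV Kitchen: [Tier I Undertaking (section 5)? no] AND [the establishment handles raw meat? yes] → not satisfied.

Tier I Undertaking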